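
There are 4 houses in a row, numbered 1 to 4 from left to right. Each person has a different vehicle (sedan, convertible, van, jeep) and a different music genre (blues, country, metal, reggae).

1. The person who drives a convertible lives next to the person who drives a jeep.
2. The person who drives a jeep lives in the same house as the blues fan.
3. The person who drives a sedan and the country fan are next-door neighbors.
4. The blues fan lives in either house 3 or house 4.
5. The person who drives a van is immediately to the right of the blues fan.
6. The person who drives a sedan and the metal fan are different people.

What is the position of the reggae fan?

1

By clue 5, the person who drives a van is in house 4.
By clue 5, the blues fan is in house 3.
By clue 2, the person who drives a jeep is in house 3.
From clue 1, the person who drives a convertible must be in house 2.
House 1 vehicle: only sedan fits.
From clue 3, the country fan must be in house 2.
House 1 music genre: only reggae fits.
So house 4 gets metal for music genre.
So: house 1 = sedan/reggae, house 2 = convertible/country, house 3 = jeep/blues, house 4 = van/metal.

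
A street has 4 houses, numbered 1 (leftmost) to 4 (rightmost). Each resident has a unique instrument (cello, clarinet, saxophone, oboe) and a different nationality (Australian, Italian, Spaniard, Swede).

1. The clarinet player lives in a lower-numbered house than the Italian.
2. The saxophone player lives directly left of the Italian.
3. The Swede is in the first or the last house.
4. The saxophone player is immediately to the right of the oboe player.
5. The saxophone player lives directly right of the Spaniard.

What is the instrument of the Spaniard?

The only instrument still possible for house 4 is cello.
The oboe player is narrowed to house 1 or 2; consider each.
Placing it in house 1 leads to a contradiction, so it's in house 2.
Clue 4: the saxophone player is in house 3.
Clue 5: the Spaniard is in house 2.
The only instrument still possible for house 1 is clarinet.
From clue 2, the Italian must be in house 4.
That leaves Swede as the nationality for house 1.
That leaves Australian as the nationality for house 3.
So: house 1 = clarinet/Swede, house 2 = oboe/Spaniard, house 3 = saxophone/Australian, house 4 = cello/Italian.

oboe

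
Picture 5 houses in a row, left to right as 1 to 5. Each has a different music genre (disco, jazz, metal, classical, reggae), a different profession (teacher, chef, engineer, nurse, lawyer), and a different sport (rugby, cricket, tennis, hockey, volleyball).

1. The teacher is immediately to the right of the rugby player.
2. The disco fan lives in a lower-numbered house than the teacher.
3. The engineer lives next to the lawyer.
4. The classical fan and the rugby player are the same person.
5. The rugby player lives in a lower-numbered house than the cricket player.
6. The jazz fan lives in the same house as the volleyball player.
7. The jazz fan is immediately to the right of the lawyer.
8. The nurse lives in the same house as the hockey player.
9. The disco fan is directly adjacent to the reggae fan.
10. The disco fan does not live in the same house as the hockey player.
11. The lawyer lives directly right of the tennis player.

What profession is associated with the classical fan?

lawyer

The jazz fan is narrowed to house 3 or 4 or 5; consider each.
Placing it in house 3 and house 5 leads to a contradiction, so it's in house 4.
From clue 6, the volleyball player must be in house 4.
From clue 7, the lawyer must be in house 3.
From clue 11, the tennis player must be in house 2.
House 5 music genre: only metal fits.
The classical fan is narrowed to house 1 or 3; consider each.
Placing it in house 1 leads to a contradiction, so it's in house 3.
Clue 4 places the rugby player in house 3.
Clue 5: the cricket player is in house 5.
So house 1 gets hockey for sport.
Clue 1 places the teacher in house 4.
The nurse is in house 1 (clue 8).
Clue 10 places the disco fan in house 2.
That leaves reggae as the music genre for house 1.
The only profession still possible for house 2 is engineer.
House 5 profession: only chef fits.
So: house 1 = reggae/nurse/hockey, house 2 = disco/engineer/tennis, house 3 = classical/lawyer/rugby, house 4 = jazz/teacher/volleyball, house 5 = metal/chef/cricket.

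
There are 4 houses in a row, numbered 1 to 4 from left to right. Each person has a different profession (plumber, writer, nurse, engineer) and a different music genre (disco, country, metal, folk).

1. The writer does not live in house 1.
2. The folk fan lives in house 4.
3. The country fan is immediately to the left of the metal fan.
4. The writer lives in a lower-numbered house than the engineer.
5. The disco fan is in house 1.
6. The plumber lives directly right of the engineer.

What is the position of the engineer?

3

By clue 2, the folk fan is in house 4.
From clue 5, the disco fan must be in house 1.
The plumber is in house 4 (clue 6).
Clue 6 places the engineer in house 3.
The only profession still possible for house 1 is nurse.
House 2 profession: only writer fits.
Clue 3 places the country fan in house 2.
From clue 3, the metal fan must be in house 3.
So: house 1 = nurse/disco, house 2 = writer/country, house 3 = engineer/metal, house 4 = plumber/folk.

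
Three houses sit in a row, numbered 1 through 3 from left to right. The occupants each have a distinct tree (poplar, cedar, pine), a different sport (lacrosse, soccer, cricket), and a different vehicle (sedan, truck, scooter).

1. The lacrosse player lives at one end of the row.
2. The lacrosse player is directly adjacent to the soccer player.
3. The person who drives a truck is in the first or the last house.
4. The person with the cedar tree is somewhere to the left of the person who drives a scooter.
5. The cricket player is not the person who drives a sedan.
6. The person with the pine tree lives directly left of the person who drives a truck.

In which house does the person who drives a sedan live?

1

Clue 2: the soccer player is in house 2.
From clue 6, the person with the pine tree must be in house 2.
From clue 6, the person who drives a truck must be in house 3.
That leaves poplar as the tree for house 3.
The only vehicle still possible for house 1 is sedan.
House 2's vehicle must be scooter (nothing else left).
From clue 5, the cricket player must be in house 3.
The only tree still possible for house 1 is cedar.
That leaves lacrosse as the sport for house 1.
So: house 1 = cedar/lacrosse/sedan, house 2 = pine/soccer/scooter, house 3 = poplar/cricket/truck.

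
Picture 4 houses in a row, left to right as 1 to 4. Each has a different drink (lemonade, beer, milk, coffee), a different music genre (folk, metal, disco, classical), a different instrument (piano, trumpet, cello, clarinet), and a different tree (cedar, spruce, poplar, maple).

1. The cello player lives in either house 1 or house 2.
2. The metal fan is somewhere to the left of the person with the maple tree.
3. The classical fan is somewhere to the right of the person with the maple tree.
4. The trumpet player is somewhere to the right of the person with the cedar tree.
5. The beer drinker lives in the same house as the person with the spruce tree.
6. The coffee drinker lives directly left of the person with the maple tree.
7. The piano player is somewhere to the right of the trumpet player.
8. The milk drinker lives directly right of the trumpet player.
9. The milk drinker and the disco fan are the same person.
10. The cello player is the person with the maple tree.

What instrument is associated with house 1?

clarinet

By clue 10, the cello player is in house 2.
Clue 10: the person with the maple tree is in house 2.
That leaves clarinet as the instrument for house 1.
The only instrument still possible for house 4 is piano.
From clue 2, the metal fan must be in house 1.
The person with the cedar tree is in house 1 (clue 4).
From clue 6, the coffee drinker must be in house 1.
Clue 8: the milk drinker is in house 4.
Clue 9 places the disco fan in house 4.
House 2's drink must be lemonade (nothing else left).
That leaves beer as the drink for house 3.
That leaves folk as the music genre for house 2.
House 3 music genre: only classical fits.
House 3 instrument: only trumpet fits.
Clue 5 places the person with the spruce tree in house 3.
House 4's tree must be poplar (nothing else left).
So: house 1 = coffee/metal/clarinet/cedar, house 2 = lemonade/folk/cello/maple, house 3 = beer/classical/trumpet/spruce, house 4 = milk/disco/piano/poplar.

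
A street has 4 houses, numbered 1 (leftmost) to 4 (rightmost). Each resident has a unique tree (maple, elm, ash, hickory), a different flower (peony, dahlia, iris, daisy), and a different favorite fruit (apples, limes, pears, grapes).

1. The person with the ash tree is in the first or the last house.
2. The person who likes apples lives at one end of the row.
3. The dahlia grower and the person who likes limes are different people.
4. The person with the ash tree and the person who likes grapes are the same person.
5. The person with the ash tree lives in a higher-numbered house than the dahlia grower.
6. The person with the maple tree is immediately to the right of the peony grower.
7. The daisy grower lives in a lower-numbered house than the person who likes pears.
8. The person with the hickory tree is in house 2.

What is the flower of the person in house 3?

Clue 5 places the person with the ash tree in house 4.
The person with the hickory tree is in house 2 (clue 8).
That leaves elm as the tree for house 1.
So house 3 gets maple for tree.
House 4's flower must be iris (nothing else left).
The person who likes grapes is in house 4 (clue 4).
Clue 6: the peony grower is in house 2.
Clue 7 places the daisy grower in house 1.
House 3's flower must be dahlia (nothing else left).
House 1 favorite fruit: only apples fits.
From clue 3, the person who likes limes must be in house 2.
House 3's favorite fruit must be pears (nothing else left).
So: house 1 = elm/daisy/apples, house 2 = hickory/peony/limes, house 3 = maple/dahlia/pears, house 4 = ash/iris/grapes.

dahlia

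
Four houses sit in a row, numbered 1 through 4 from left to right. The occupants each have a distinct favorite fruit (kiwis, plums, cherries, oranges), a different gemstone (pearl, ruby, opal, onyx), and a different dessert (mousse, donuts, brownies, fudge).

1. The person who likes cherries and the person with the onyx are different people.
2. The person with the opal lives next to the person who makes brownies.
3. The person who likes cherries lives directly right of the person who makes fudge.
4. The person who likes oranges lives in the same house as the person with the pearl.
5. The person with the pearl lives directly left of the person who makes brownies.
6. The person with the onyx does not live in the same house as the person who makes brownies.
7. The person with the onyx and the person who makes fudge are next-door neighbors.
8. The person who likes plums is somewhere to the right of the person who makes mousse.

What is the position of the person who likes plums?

The person who likes cherries is narrowed to house 2 or 3 or 4; consider each.
Placing it in house 2 and house 4 leads to a contradiction, so it's in house 3.
By clue 3, the person who makes fudge is in house 2.
By clue 7, the person with the onyx is in house 1.
Clue 4: the person who likes oranges is in house 2.
Clue 4 places the person with the pearl in house 2.
From clue 5, the person who makes brownies must be in house 3.
The only favorite fruit still possible for house 1 is kiwis.
So house 4 gets plums for favorite fruit.
That leaves donuts as the dessert for house 4.
The person with the opal is in house 4 (clue 2).
House 3 gemstone: only ruby fits.
House 1 dessert: only mousse fits.
So: house 1 = kiwis/onyx/mousse, house 2 = oranges/pearl/fudge, house 3 = cherries/ruby/brownies, house 4 = plums/opal/donuts.

4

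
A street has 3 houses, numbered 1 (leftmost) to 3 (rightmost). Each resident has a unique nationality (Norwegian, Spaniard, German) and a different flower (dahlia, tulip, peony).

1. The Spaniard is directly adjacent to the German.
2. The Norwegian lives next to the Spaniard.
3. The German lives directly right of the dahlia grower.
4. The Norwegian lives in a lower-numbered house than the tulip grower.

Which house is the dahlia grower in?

The German is narrowed to house 2 or 3; consider each.
Placing it in house 2 leads to a contradiction, so it's in house 3.
By clue 1, the Spaniard is in house 2.
From clue 2, the Norwegian must be in house 1.
By clue 3, the dahlia grower is in house 2.
So house 1 gets peony for flower.
The only flower still possible for house 3 is tulip.
So: house 1 = Norwegian/peony, house 2 = Spaniard/dahlia, house 3 = German/tulip.

2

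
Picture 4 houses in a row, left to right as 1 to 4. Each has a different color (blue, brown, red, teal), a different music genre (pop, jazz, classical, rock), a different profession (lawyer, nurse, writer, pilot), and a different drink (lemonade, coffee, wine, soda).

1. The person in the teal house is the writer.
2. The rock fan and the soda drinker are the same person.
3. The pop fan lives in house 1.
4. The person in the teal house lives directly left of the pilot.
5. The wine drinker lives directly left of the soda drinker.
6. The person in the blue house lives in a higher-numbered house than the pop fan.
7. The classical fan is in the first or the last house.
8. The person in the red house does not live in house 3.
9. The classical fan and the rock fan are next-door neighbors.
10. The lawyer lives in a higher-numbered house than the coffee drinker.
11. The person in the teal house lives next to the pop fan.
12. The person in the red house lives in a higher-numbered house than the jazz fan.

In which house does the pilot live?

3

By clue 3, the pop fan is in house 1.
By clue 11, the person in the teal house is in house 2.
That leaves brown as the color for house 1.
That leaves blue as the color for house 3.
So house 4 gets red for color.
House 4's music genre must be classical (nothing else left).
Clue 1: the writer is in house 2.
The pilot is in house 3 (clue 4).
From clue 9, the rock fan must be in house 3.
So house 2 gets jazz for music genre.
The only profession still possible for house 1 is nurse.
The only profession still possible for house 4 is lawyer.
House 4 drink: only lemonade fits.
Clue 2: the soda drinker is in house 3.
Clue 5: the wine drinker is in house 2.
The only drink still possible for house 1 is coffee.
So: house 1 = brown/pop/nurse/coffee, house 2 = teal/jazz/writer/wine, house 3 = blue/rock/pilot/soda, house 4 = red/classical/lawyer/lemonade.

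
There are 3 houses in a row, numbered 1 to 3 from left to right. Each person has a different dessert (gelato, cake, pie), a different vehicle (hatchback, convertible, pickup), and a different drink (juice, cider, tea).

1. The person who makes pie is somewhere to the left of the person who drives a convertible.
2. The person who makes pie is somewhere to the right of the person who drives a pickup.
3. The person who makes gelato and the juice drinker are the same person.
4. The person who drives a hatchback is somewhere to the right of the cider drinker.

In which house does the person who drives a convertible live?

The person who makes pie is in house 2 (clue 2).
From clue 2, the person who drives a pickup must be in house 1.
By clue 1, the person who drives a convertible is in house 3.
So house 2 gets hatchback for vehicle.
By clue 4, the cider drinker is in house 1.
The only drink still possible for house 2 is tea.
That leaves juice as the drink for house 3.
Clue 3 places the person who makes gelato in house 3.
The only dessert still possible for house 1 is cake.
So: house 1 = cake/pickup/cider, house 2 = pie/hatchback/tea, house 3 = gelato/convertible/juice.

3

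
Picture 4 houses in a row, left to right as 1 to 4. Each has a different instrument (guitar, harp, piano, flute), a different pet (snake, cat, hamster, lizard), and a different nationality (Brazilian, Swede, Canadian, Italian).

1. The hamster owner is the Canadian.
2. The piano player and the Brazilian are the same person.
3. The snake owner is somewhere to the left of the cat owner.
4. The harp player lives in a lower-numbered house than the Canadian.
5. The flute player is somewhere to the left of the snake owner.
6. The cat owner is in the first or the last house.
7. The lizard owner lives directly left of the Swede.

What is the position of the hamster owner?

By clue 6, the cat owner is in house 4.
House 1 pet: only lizard fits.
By clue 7, the Swede is in house 2.
House 3 nationality: only Canadian fits.
By clue 1, the hamster owner is in house 3.
House 3 instrument: only guitar fits.
So house 4 gets piano for instrument.
House 2's pet must be snake (nothing else left).
Clue 2: the Brazilian is in house 4.
From clue 5, the flute player must be in house 1.
So house 2 gets harp for instrument.
House 1 nationality: only Italian fits.
So: house 1 = flute/lizard/Italian, house 2 = harp/snake/Swede, house 3 = guitar/hamster/Canadian, house 4 = piano/cat/Brazilian.

3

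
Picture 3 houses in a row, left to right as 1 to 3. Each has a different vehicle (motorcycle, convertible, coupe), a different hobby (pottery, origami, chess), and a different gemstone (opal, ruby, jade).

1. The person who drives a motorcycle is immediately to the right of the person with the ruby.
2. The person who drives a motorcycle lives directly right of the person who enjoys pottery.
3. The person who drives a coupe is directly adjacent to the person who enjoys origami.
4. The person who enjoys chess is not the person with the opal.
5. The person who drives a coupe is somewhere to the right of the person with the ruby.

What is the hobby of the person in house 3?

chess

House 1's vehicle must be convertible (nothing else left).
The person who drives a coupe is narrowed to house 2 or 3; consider each.
Placing it in house 2 leads to a contradiction, so it's in house 3.
Clue 3: the person who enjoys origami is in house 2.
So house 2 gets motorcycle for vehicle.
House 3 hobby: only chess fits.
By clue 1, the person with the ruby is in house 1.
House 1's hobby must be pottery (nothing else left).
The only gemstone still possible for house 3 is jade.
That leaves opal as the gemstone for house 2.
So: house 1 = convertible/pottery/ruby, house 2 = motorcycle/origami/opal, house 3 = coupe/chess/jade.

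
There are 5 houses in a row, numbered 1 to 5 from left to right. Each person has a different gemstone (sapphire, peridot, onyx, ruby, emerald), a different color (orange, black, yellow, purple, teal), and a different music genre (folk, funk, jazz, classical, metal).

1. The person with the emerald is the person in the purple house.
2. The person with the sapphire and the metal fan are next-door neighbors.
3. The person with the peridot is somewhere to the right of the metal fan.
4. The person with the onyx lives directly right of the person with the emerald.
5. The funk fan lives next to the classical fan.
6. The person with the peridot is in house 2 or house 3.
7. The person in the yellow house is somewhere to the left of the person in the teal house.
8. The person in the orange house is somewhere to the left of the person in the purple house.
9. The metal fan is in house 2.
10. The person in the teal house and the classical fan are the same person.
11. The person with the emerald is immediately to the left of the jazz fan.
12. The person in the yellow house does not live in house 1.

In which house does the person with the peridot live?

3

The metal fan is in house 2 (clue 9).
The person with the peridot is in house 3 (clue 3).
House 1 music genre: only folk fits.
Clue 4: the person with the onyx is in house 5.
From clue 4, the person with the emerald must be in house 4.
Clue 11 places the jazz fan in house 5.
House 1 gemstone: only sapphire fits.
The only gemstone still possible for house 2 is ruby.
From clue 1, the person in the purple house must be in house 4.
House 3's color must be teal (nothing else left).
So house 5 gets black for color.
By clue 10, the classical fan is in house 3.
That leaves orange as the color for house 1.
House 2's color must be yellow (nothing else left).
So house 4 gets funk for music genre.
So: house 1 = sapphire/orange/folk, house 2 = ruby/yellow/metal, house 3 = peridot/teal/classical, house 4 = emerald/purple/funk, house 5 = onyx/black/jazz.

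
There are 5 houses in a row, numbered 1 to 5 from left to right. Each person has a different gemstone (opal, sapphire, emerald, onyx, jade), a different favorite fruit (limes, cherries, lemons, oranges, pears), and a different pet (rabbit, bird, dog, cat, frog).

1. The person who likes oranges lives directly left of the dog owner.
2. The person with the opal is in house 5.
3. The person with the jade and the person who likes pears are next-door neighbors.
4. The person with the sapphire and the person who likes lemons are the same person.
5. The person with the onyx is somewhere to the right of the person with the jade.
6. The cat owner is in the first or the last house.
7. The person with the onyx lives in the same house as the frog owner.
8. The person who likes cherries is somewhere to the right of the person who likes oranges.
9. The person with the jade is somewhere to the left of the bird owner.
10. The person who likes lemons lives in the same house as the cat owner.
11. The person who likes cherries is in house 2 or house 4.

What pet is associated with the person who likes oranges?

Clue 2 places the person with the opal in house 5.
The person with the sapphire is in house 1 (clue 4).
Clue 4 places the person who likes lemons in house 1.
The cat owner is in house 1 (clue 10).
Clue 8: the person who likes cherries is in house 4.
House 5 favorite fruit: only limes fits.
House 2's pet must be rabbit (nothing else left).
That leaves bird as the pet for house 5.
The person with the jade is narrowed to house 2 or 3; consider each.
Placing it in house 3 leads to a contradiction, so it's in house 2.
The person who likes pears is in house 3 (clue 3).
That leaves oranges as the favorite fruit for house 2.
Clue 1 places the dog owner in house 3.
That leaves frog as the pet for house 4.
By clue 7, the person with the onyx is in house 4.
House 3 gemstone: only emerald fits.
So: house 1 = sapphire/lemons/cat, house 2 = jade/oranges/rabbit, house 3 = emerald/pears/dog, house 4 = onyx/cherries/frog, house 5 = opal/limes/bird.

rabbit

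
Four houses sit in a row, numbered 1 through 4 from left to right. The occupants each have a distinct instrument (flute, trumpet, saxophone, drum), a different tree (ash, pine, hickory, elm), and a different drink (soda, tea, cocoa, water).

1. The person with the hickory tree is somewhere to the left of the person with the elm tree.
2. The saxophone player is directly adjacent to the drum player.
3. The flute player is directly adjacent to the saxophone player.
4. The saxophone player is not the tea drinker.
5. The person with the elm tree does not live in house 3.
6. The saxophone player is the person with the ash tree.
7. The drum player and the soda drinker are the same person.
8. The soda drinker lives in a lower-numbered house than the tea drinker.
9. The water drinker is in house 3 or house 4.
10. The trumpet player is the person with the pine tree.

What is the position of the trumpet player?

The person with the elm tree is narrowed to house 2 or 4; consider each.
Placing it in house 2 leads to a contradiction, so it's in house 4.
House 4's instrument must be flute (nothing else left).
The saxophone player is in house 3 (clue 3).
The person with the ash tree is in house 3 (clue 6).
By clue 2, the drum player is in house 2.
Clue 7 places the soda drinker in house 2.
The tea drinker is in house 4 (clue 8).
So house 1 gets trumpet for instrument.
The only drink still possible for house 1 is cocoa.
So house 3 gets water for drink.
The person with the pine tree is in house 1 (clue 10).
The only tree still possible for house 2 is hickory.
So: house 1 = trumpet/pine/cocoa, house 2 = drum/hickory/soda, house 3 = saxophone/ash/water, house 4 = flute/elm/tea.

1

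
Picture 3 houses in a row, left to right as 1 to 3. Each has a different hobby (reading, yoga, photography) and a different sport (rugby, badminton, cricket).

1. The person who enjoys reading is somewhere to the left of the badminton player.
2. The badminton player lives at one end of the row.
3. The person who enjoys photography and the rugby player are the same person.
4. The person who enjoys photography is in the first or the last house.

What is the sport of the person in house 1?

rugby

The badminton player is in house 3 (clue 2).
From clue 3, the person who enjoys photography must be in house 1.
Clue 3: the rugby player is in house 1.
House 3's hobby must be yoga (nothing else left).
So house 2 gets cricket for sport.
That leaves reading as the hobby for house 2.
So: house 1 = photography/rugby, house 2 = reading/cricket, house 3 = yoga/badminton.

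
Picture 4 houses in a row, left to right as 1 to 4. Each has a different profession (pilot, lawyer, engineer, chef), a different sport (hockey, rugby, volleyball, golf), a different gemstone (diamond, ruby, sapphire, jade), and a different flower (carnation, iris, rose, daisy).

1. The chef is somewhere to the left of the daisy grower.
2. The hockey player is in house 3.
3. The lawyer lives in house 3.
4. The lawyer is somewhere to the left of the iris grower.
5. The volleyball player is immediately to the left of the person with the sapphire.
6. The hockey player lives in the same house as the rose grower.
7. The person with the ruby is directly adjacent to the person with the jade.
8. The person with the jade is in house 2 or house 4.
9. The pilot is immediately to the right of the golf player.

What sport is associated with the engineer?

rugby

From clue 2, the hockey player must be in house 3.
Clue 3 places the lawyer in house 3.
Clue 4 places the iris grower in house 4.
Clue 6: the rose grower is in house 3.
That leaves rugby as the sport for house 4.
The only flower still possible for house 1 is carnation.
So house 2 gets daisy for flower.
Clue 1: the chef is in house 1.
The pilot is in house 2 (clue 9).
From clue 9, the golf player must be in house 1.
The only profession still possible for house 4 is engineer.
That leaves volleyball as the sport for house 2.
Clue 5: the person with the sapphire is in house 3.
Clue 7 places the person with the jade in house 2.
The only gemstone still possible for house 1 is ruby.
So house 4 gets diamond for gemstone.
So: house 1 = chef/golf/ruby/carnation, house 2 = pilot/volleyball/jade/daisy, house 3 = lawyer/hockey/sapphire/rose, house 4 = engineer/rugby/diamond/iris.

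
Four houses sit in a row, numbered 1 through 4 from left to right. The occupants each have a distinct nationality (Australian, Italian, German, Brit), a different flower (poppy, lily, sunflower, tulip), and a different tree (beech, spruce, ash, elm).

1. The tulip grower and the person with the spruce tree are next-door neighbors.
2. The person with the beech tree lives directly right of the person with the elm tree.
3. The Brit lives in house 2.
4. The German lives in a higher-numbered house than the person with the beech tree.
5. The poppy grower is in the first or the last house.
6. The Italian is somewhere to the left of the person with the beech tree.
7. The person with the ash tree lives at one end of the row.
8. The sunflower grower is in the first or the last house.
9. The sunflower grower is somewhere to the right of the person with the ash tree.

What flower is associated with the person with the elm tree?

lily

Clue 3: the Brit is in house 2.
From clue 9, the sunflower grower must be in house 4.
The person with the ash tree is in house 1 (clue 9).
That leaves spruce as the tree for house 4.
Clue 1: the tulip grower is in house 3.
Clue 2: the person with the beech tree is in house 3.
From clue 2, the person with the elm tree must be in house 2.
Clue 4 places the German in house 4.
The only nationality still possible for house 1 is Italian.
House 3 nationality: only Australian fits.
House 1 flower: only poppy fits.
That leaves lily as the flower for house 2.
So: house 1 = Italian/poppy/ash, house 2 = Brit/lily/elm, house 3 = Australian/tulip/beech, house 4 = German/sunflower/spruce.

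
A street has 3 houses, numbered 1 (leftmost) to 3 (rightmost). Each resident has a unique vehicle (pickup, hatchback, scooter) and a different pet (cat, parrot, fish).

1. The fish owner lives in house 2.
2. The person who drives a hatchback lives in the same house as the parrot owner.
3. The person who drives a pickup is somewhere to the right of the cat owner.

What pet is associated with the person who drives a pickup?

fish

Clue 1 places the fish owner in house 2.
That leaves parrot as the pet for house 3.
The person who drives a hatchback is in house 3 (clue 2).
House 1's vehicle must be scooter (nothing else left).
That leaves pickup as the vehicle for house 2.
House 1 pet: only cat fits.
So: house 1 = scooter/cat, house 2 = pickup/fish, house 3 = hatchback/parrot.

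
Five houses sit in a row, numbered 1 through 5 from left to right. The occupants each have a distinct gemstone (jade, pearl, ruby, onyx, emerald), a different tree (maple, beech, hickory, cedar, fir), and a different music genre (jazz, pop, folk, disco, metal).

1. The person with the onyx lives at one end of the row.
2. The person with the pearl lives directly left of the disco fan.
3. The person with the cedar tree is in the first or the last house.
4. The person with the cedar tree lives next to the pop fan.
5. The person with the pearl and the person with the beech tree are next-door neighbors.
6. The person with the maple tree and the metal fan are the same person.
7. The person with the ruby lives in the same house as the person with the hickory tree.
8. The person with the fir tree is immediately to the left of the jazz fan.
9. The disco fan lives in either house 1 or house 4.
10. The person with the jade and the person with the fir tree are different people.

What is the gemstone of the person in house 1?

onyx

Clue 9: the disco fan is in house 4.
Clue 2: the person with the pearl is in house 3.
By clue 4, the person with the cedar tree is in house 1.
House 2 music genre: only pop fits.
That leaves maple as the tree for house 3.
The only tree still possible for house 5 is hickory.
So house 1 gets folk for music genre.
Clue 6 places the metal fan in house 3.
The person with the ruby is in house 5 (clue 7).
House 1's gemstone must be onyx (nothing else left).
That leaves jazz as the music genre for house 5.
From clue 8, the person with the fir tree must be in house 4.
From clue 10, the person with the jade must be in house 2.
So house 4 gets emerald for gemstone.
House 2 tree: only beech fits.
So: house 1 = onyx/cedar/folk, house 2 = jade/beech/pop, house 3 = pearl/maple/metal, house 4 = emerald/fir/disco, house 5 = ruby/hickory/jazz.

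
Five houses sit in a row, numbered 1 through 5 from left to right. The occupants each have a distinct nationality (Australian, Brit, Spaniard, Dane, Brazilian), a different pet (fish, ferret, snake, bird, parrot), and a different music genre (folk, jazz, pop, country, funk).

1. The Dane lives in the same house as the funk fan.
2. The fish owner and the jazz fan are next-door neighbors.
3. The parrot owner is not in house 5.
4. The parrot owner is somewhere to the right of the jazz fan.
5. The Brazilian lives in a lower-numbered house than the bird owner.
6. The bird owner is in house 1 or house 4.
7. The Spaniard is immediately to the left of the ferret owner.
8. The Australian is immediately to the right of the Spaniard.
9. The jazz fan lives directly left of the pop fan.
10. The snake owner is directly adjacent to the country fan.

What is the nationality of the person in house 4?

Brit

Clue 6: the bird owner is in house 4.
The parrot owner is narrowed to house 2 or 3; consider each.
Placing it in house 2 leads to a contradiction, so it's in house 3.
The Australian is narrowed to house 2 or 5; consider each.
Placing it in house 5 leads to a contradiction, so it's in house 2.
Clue 8 places the Spaniard in house 1.
House 3's nationality must be Brazilian (nothing else left).
By clue 7, the ferret owner is in house 2.
The only pet still possible for house 5 is snake.
Clue 2 places the jazz fan in house 2.
Clue 9: the pop fan is in house 3.
From clue 10, the country fan must be in house 4.
House 1's pet must be fish (nothing else left).
The only music genre still possible for house 1 is folk.
So house 5 gets funk for music genre.
By clue 1, the Dane is in house 5.
So house 4 gets Brit for nationality.
So: house 1 = Spaniard/fish/folk, house 2 = Australian/ferret/jazz, house 3 = Brazilian/parrot/pop, house 4 = Brit/bird/country, house 5 = Dane/snake/funk.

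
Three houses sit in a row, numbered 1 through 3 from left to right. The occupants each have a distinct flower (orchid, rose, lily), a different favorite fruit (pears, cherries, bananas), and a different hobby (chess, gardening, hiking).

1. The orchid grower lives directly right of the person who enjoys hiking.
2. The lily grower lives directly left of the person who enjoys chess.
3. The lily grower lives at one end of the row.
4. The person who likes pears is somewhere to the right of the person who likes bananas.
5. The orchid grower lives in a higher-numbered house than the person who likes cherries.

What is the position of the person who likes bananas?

2

Clue 3 places the lily grower in house 1.
That leaves pears as the favorite fruit for house 3.
Clue 2 places the person who enjoys chess in house 2.
House 1 hobby: only hiking fits.
House 3 hobby: only gardening fits.
From clue 1, the orchid grower must be in house 2.
From clue 5, the person who likes cherries must be in house 1.
That leaves rose as the flower for house 3.
House 2's favorite fruit must be bananas (nothing else left).
So: house 1 = lily/cherries/hiking, house 2 = orchid/bananas/chess, house 3 = rose/pears/gardening.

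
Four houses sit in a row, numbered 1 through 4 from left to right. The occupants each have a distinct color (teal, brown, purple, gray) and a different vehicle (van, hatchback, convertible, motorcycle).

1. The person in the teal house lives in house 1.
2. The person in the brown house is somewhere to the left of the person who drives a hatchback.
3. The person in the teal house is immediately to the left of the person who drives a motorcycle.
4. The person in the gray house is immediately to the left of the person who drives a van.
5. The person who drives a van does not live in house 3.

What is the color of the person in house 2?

By clue 1, the person in the teal house is in house 1.
From clue 3, the person who drives a motorcycle must be in house 2.
House 4 color: only purple fits.
That leaves convertible as the vehicle for house 1.
That leaves hatchback as the vehicle for house 3.
The only vehicle still possible for house 4 is van.
By clue 2, the person in the brown house is in house 2.
The person in the gray house is in house 3 (clue 4).
So: house 1 = teal/convertible, house 2 = brown/motorcycle, house 3 = gray/hatchback, house 4 = purple/van.

brown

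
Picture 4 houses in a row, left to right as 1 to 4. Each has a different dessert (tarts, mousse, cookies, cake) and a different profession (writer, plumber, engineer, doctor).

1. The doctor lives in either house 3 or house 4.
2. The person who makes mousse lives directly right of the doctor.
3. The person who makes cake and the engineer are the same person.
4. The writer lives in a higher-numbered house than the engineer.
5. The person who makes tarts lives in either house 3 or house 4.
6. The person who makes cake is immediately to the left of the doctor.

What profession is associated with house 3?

Clue 2: the person who makes mousse is in house 4.
Clue 2: the doctor is in house 3.
By clue 6, the person who makes cake is in house 2.
House 1 dessert: only cookies fits.
House 3's dessert must be tarts (nothing else left).
The engineer is in house 2 (clue 3).
By clue 4, the writer is in house 4.
House 1 profession: only plumber fits.
So: house 1 = cookies/plumber, house 2 = cake/engineer, house 3 = tarts/doctor, house 4 = mousse/writer.

doctor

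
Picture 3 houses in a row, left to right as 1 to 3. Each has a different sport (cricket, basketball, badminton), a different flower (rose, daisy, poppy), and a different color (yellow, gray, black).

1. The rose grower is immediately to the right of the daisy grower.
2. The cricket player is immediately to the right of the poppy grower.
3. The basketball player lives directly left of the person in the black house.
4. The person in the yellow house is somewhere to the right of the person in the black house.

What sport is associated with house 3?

badminton

From clue 4, the person in the yellow house must be in house 3.
By clue 4, the person in the black house is in house 2.
The only flower still possible for house 3 is rose.
So house 1 gets gray for color.
From clue 1, the daisy grower must be in house 2.
From clue 3, the basketball player must be in house 1.
So house 1 gets poppy for flower.
Clue 2 places the cricket player in house 2.
The only sport still possible for house 3 is badminton.
So: house 1 = basketball/poppy/gray, house 2 = cricket/daisy/black, house 3 = badminton/rose/yellow.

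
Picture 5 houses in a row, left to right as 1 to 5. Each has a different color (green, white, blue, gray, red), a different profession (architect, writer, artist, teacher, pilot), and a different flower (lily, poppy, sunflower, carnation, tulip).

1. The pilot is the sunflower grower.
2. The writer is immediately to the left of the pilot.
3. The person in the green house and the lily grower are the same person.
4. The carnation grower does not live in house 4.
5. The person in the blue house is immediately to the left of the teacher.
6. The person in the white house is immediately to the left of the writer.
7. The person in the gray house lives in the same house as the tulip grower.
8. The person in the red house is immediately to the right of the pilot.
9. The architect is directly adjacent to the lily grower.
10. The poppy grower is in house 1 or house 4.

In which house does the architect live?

The person in the red house is narrowed to house 4 or 5; consider each.
Placing it in house 5 leads to a contradiction, so it's in house 4.
By clue 8, the pilot is in house 3.
Clue 1 places the sunflower grower in house 3.
By clue 6, the person in the white house is in house 1.
House 3's color must be blue (nothing else left).
House 2's profession must be writer (nothing else left).
That leaves teacher as the profession for house 4.
So house 5 gets artist for profession.
House 4 flower: only poppy fits.
Clue 9: the lily grower is in house 2.
House 1's profession must be architect (nothing else left).
The only flower still possible for house 1 is carnation.
So house 5 gets tulip for flower.
By clue 3, the person in the green house is in house 2.
From clue 7, the person in the gray house must be in house 5.
So: house 1 = white/architect/carnation, house 2 = green/writer/lily, house 3 = blue/pilot/sunflower, house 4 = red/teacher/poppy, house 5 = gray/artist/tulip.

1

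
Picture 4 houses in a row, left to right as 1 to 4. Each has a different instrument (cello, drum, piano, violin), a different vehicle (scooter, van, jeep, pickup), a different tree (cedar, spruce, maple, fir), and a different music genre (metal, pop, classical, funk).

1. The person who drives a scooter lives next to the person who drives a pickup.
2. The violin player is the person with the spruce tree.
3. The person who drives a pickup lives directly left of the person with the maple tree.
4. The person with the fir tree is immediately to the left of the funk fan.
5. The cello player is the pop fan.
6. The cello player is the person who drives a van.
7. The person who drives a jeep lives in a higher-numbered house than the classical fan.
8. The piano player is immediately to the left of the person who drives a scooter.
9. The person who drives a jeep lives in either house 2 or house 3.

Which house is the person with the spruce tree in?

The person who drives a jeep is narrowed to house 2 or 3; consider each.
Placing it in house 2 leads to a contradiction, so it's in house 3.
From clue 1, the person who drives a scooter must be in house 2.
Clue 1 places the person who drives a pickup in house 1.
From clue 3, the person with the maple tree must be in house 2.
Clue 8 places the piano player in house 1.
House 4 vehicle: only van fits.
By clue 6, the cello player is in house 4.
House 2 instrument: only drum fits.
The only instrument still possible for house 3 is violin.
So house 3 gets metal for music genre.
Clue 2: the person with the spruce tree is in house 3.
The pop fan is in house 4 (clue 5).
House 1 tree: only fir fits.
House 4's tree must be cedar (nothing else left).
That leaves classical as the music genre for house 1.
The only music genre still possible for house 2 is funk.
So: house 1 = piano/pickup/fir/classical, house 2 = drum/scooter/maple/funk, house 3 = violin/jeep/spruce/metal, house 4 = cello/van/cedar/pop.

3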